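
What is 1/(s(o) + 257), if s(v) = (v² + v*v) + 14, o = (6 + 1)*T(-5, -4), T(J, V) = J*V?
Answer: 1/39471 ≈ 2.5335e-5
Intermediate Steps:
o = 140 (o = (6 + 1)*(-5*(-4)) = 7*20 = 140)
s(v) = 14 + 2*v² (s(v) = (v² + v²) + 14 = 2*v² + 14 = 14 + 2*v²)
1/(s(o) + 257) = 1/((14 + 2*140²) + 257) = 1/((14 + 2*19600) + 257) = 1/((14 + 39200) + 257) = 1/(39214 + 257) = 1/39471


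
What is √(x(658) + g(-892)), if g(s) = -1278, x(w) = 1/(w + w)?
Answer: I*√553327663/658 ≈ 35.749*I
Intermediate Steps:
x(w) = 1/(2*w)
√(x(658) + g(-892)) = √((½)/658 - 1278) = √((½)*(1/658) - 1278) = √(1/1316 - 1278) = √(-1681847/1316) = I*√553327663/658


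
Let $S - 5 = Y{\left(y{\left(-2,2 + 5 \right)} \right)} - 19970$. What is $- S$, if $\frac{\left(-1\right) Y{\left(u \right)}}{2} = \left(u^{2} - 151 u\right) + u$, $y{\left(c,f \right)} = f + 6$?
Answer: $16403$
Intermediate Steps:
$y{\left(c,f \right)} = 6 + f$
$Y{\left(u \right)} = - 2 u^{2} + 300 u$ ($Y{\left(u \right)} = - 2 \left(\left(u^{2} - 151 u\right) + u\right) = - 2 \left(u^{2} - 150 u\right) = - 2 u^{2} + 300 u$)
$S = -16403$ ($S = 5 - \left(19970 - 2 \left(6 + \left(2 + 5\right)\right) \left(150 - \left(6 + \left(2 + 5\right)\right)\right)\right) = 5 - \left(19970 - 2 \left(6 + 7\right) \left(150 - \left(6 + 7\right)\right)\right) = 5 - \left(19970 - 26 \left(150 - 13\right)\right) = 5 - \left(19970 - 3562\right) = 5 + \left(3562 - 19970\right) = 5 - 16408 = -16403$)
$- S = \left(-1\right) \left(-16403\right) = 16403$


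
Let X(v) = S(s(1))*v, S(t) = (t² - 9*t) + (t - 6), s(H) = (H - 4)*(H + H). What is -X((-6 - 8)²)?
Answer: -15288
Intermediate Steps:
s(H) = 2*H*(-4 + H) (s(H) = (-4 + H)*(2*H) = 2*H*(-4 + H))
S(t) = -6 + t² - 8*t (S(t) = (t² - 9*t) + (-6 + t) = -6 + t² - 8*t)
X(v) = 78*v (X(v) = (-6 + (2*1*(-4 + 1))² - 16*(-4 + 1))*v = (-6 + (2*1*(-3))² - 16*(-3))*v = (-6 + (-6)² - 8*(-6))*v = (-6 + 36 + 48)*v = 78*v)
-X((-6 - 8)²) = -78*(-6 - 8)² = -78*(-14)² = -78*196 = -1*15288 = -15288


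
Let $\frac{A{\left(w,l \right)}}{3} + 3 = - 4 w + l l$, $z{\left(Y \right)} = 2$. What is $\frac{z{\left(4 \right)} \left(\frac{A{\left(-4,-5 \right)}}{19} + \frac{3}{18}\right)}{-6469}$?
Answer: $- \frac{37}{19407} \approx -0.0019065$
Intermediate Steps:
$A{\left(w,l \right)} = -9 - 12 w + 3 l^{2}$ ($A{\left(w,l \right)} = -9 + 3 \left(- 4 w + l l\right) = -9 + 3 \left(- 4 w + l^{2}\right) = -9 + 3 \left(l^{2} - 4 w\right) = -9 + \left(- 12 w + 3 l^{2}\right) = -9 - 12 w + 3 l^{2}$)
$\frac{z{\left(4 \right)} \left(\frac{A{\left(-4,-5 \right)}}{19} + \frac{3}{18}\right)}{-6469} = \frac{2 \left(\frac{-9 - -48 + 3 \left(-5\right)^{2}}{19} + \frac{3}{18}\right)}{-6469} = 2 \left(\left(-9 + 48 + 3 \cdot 25\right) \frac{1}{19} + 3 \cdot \frac{1}{18}\right) \left(- \frac{1}{6469}\right) = 2 \left(\left(-9 + 48 + 75\right) \frac{1}{19} + \frac{1}{6}\right) \left(- \frac{1}{6469}\right) = 2 \left(114 \cdot \frac{1}{19} + \frac{1}{6}\right) \left(- \frac{1}{6469}\right) = 2 \left(6 + \frac{1}{6}\right) \left(- \frac{1}{6469}\right) = 2 \cdot \frac{37}{6} \left(- \frac{1}{6469}\right) = \frac{37}{3} \left(- \frac{1}{6469}\right) = - \frac{37}{19407}$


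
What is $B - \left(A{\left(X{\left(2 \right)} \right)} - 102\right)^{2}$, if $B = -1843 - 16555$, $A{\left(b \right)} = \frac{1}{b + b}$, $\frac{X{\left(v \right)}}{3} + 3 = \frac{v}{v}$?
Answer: $- \frac{4149937}{144} \approx -28819.0$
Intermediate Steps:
$X{\left(v \right)} = -6$ ($X{\left(v \right)} = -9 + 3 \frac{v}{v} = -9 + 3 \cdot 1 = -9 + 3 = -6$)
$A{\left(b \right)} = \frac{1}{2 b}$
$B = -18398$
$B - \left(A{\left(X{\left(2 \right)} \right)} - 102\right)^{2} = -18398 - \left(\frac{1}{2 \left(-6\right)} - 102\right)^{2} = -18398 - \left(\frac{1}{2} \left(- \frac{1}{6}\right) - 102\right)^{2} = -18398 - \left(- \frac{1}{12} - 102\right)^{2} = -18398 - \left(- \frac{1225}{12}\right)^{2} = -18398 - \frac{1500625}{144} = - \frac{4149937}{144}$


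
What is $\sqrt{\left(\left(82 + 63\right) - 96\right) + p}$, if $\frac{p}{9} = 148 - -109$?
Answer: $\sqrt{2362} \approx 48.6$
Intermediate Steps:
$p = 2313$ ($p = 9 \left(148 - -109\right) = 9 \left(148 + 109\right) = 9 \cdot 257 = 2313$)
$\sqrt{\left(\left(82 + 63\right) - 96\right) + p} = \sqrt{\left(\left(82 + 63\right) - 96\right) + 2313} = \sqrt{\left(145 - 96\right) + 2313} = \sqrt{49 + 2313} = \sqrt{2362}$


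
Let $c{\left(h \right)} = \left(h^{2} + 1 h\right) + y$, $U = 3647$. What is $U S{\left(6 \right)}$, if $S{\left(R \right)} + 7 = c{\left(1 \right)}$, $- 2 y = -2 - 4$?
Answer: $-7294$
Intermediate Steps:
$y = 3$ ($y = - \frac{-2 - 4}{2} = \left(- \frac{1}{2}\right) \left(-6\right) = 3$)
$c{\left(h \right)} = 3 + h + h^{2}$ ($c{\left(h \right)} = \left(h^{2} + 1 h\right) + 3 = \left(h^{2} + h\right) + 3 = \left(h + h^{2}\right) + 3 = 3 + h + h^{2}$)
$S{\left(R \right)} = -2$ ($S{\left(R \right)} = -7 + \left(3 + 1 + 1^{2}\right) = -7 + \left(3 + 1 + 1\right) = -7 + 5 = -2$)
$U S{\left(6 \right)} = 3647 \left(-2\right) = -7294$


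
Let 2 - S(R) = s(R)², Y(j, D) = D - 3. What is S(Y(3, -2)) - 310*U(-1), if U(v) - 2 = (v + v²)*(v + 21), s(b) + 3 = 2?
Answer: -619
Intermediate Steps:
s(b) = -1 (s(b) = -3 + 2 = -1)
Y(j, D) = -3 + D
U(v) = 2 + (21 + v)*(v + v²) (U(v) = 2 + (v + v²)*(v + 21) = 2 + (v + v²)*(21 + v) = 2 + (21 + v)*(v + v²))
S(R) = 1 (S(R) = 2 - 1*(-1)² = 2 - 1*1 = 2 - 1 = 1)
S(Y(3, -2)) - 310*U(-1) = 1 - 310*(2 + (-1)³ + 21*(-1) + 22*(-1)²) = 1 - 310*(2 - 1 - 21 + 22*1) = 1 - 310*(2 - 1 - 21 + 22) = 1 - 310*2 = 1 - 620 = -619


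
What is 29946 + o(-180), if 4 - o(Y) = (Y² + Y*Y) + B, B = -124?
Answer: -34726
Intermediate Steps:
o(Y) = 128 - 2*Y² (o(Y) = 4 - ((Y² + Y*Y) - 124) = 4 - ((Y² + Y²) - 124) = 4 - (2*Y² - 124) = 4 - (-124 + 2*Y²) = 4 + (124 - 2*Y²) = 128 - 2*Y²)
29946 + o(-180) = 29946 + (128 - 2*(-180)²) = 29946 + (128 - 2*32400) = 29946 + (128 - 64800) = 29946 - 64672 = -34726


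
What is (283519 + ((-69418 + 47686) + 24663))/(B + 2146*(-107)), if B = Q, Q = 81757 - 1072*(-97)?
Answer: -286450/43881 ≈ -6.5279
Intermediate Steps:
Q = 185741 (Q = 81757 - 1*(-103984) = 81757 + 103984 = 185741)
B = 185741
(283519 + ((-69418 + 47686) + 24663))/(B + 2146*(-107)) = (283519 + ((-69418 + 47686) + 24663))/(185741 + 2146*(-107)) = (283519 + (-21732 + 24663))/(185741 - 229622) = (283519 + 2931)/(-43881) = 286450*(-1/43881) = -286450/43881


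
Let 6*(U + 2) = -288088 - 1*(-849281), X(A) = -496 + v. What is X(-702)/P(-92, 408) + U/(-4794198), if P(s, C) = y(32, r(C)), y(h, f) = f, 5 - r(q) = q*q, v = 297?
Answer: -87689355667/4788224429292 ≈ -0.018314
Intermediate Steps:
r(q) = 5 - q² (r(q) = 5 - q*q = 5 - q²)
P(s, C) = 5 - C²
X(A) = -199 (X(A) = -496 + 297 = -199)
U = 561181/6 (U = -2 + (-288088 - 1*(-849281))/6 = -2 + (-288088 + 849281)/6 = -2 + (⅙)*561193 = -2 + 561193/6 = 561181/6 ≈ 93530.)
X(-702)/P(-92, 408) + U/(-4794198) = -199/(5 - 1*408²) + (561181/6)/(-4794198) = -199/(5 - 1*166464) + (561181/6)*(-1/4794198) = -199/(5 - 166464) - 561181/28765188 = -199/(-166459) - 561181/28765188 = -199*(-1/166459) - 561181/28765188 = 199/166459 - 561181/28765188 = -87689355667/4788224429292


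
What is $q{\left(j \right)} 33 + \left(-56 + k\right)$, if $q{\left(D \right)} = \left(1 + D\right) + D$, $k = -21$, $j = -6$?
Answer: $-440$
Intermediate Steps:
$q{\left(D \right)} = 1 + 2 D$
$q{\left(j \right)} 33 + \left(-56 + k\right) = \left(1 + 2 \left(-6\right)\right) 33 - 77 = \left(1 - 12\right) 33 - 77 = \left(-11\right) 33 - 77 = -363 - 77 = -440$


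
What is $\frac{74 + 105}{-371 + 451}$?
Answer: $\frac{179}{80} \approx 2.2375$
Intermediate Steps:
$\frac{74 + 105}{-371 + 451} = \frac{179}{80}$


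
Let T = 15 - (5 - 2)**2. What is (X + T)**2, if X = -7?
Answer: 1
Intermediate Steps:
T = 6 (T = 15 - 1*3**2 = 15 - 1*9 = 15 - 9 = 6)
(X + T)**2 = (-7 + 6)**2 = (-1)**2 = 1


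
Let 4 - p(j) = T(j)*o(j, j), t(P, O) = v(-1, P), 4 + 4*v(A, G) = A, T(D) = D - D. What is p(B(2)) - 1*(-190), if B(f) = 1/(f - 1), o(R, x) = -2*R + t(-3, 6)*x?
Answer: 194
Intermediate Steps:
T(D) = 0
v(A, G) = -1 + A/4
t(P, O) = -5/4 (t(P, O) = -1 + (1/4)*(-1) = -1 - 1/4 = -5/4)
o(R, x) = -2*R - 5*x/4
B(f) = 1/(-1 + f)
p(j) = 4 (p(j) = 4 - 0*(-2*j - 5*j/4) = 4 - 0*(-13*j/4) = 4 - 1*0 = 4 + 0 = 4)
p(B(2)) - 1*(-190) = 4 - 1*(-190) = 4 + 190 = 194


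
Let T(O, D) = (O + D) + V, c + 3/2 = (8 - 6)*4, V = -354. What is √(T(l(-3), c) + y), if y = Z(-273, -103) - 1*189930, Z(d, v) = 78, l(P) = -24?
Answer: I*√760894/2 ≈ 436.15*I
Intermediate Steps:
c = 13/2 (c = -3/2 + (8 - 6)*4 = -3/2 + 2*4 = -3/2 + 8 = 13/2 ≈ 6.5000)
T(O, D) = -354 + D + O (T(O, D) = (O + D) - 354 = (D + O) - 354 = -354 + D + O)
y = -189852 (y = 78 - 1*189930 = 78 - 189930 = -189852)
√(T(l(-3), c) + y) = √((-354 + 13/2 - 24) - 189852) = √(-743/2 - 189852) = √(-380447/2) = I*√760894/2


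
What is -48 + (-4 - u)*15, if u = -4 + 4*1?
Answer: -108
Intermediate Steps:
u = 0 (u = -4 + 4 = 0)
-48 + (-4 - u)*15 = -48 + (-4 - 1*0)*15 = -48 + (-4 + 0)*15 = -48 - 4*15 = -48 - 60 = -108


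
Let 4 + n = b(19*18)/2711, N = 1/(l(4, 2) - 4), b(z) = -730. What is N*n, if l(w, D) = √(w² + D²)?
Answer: -11574/2711 - 5787*√5/2711 ≈ -9.0425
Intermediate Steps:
l(w, D) = √(D² + w²)
N = 1/(-4 + 2*√5) (N = 1/(√(2² + 4²) - 4) = 1/(√(4 + 16) - 4) = 1/(√20 - 4) = 1/(2*√5 - 4) = 1/(-4 + 2*√5) ≈ 2.1180)
n = -11574/2711 (n = -4 - 730/2711 = -11574/2711 ≈ -4.2693)
N*n = (1 + √5/2)*(-11574/2711) = -11574/2711 - 5787*√5/2711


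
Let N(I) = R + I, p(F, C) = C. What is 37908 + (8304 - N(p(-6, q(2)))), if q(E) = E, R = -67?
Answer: 46277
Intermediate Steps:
N(I) = -67 + I
37908 + (8304 - N(p(-6, q(2)))) = 37908 + (8304 - (-67 + 2)) = 37908 + (8304 - 1*(-65)) = 37908 + (8304 + 65) = 37908 + 8369 = 46277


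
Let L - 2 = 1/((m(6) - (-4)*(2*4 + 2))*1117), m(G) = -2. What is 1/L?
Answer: 42446/84893 ≈ 0.49999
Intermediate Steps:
L = 84893/42446 (L = 2 + 1/((-2 - (-4)*(2*4 + 2))*1117) = 2 + 1/((-2 - (-4)*(8 + 2))*1117) = 2 + 1/((-2 - (-4)*10)*1117) = 2 + 1/((-2 - 1*(-40))*1117) = 2 + 1/((-2 + 40)*1117) = 2 + 1/(38*1117) = 2 + 1/42446 = 84893/42446 ≈ 2.0000)
1/L = 1/(84893/42446) = 42446/84893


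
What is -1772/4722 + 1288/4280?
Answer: -93889/1263135 ≈ -0.074330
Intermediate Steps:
-1772/4722 + 1288/4280 = -1772*1/4722 + 1288*(1/4280) = -886/2361 + 161/535 = -93889/1263135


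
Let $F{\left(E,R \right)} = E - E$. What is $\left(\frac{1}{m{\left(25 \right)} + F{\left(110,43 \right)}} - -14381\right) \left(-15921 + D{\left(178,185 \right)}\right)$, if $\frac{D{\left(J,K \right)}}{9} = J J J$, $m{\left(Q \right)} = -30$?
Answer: $\frac{7297168103121}{10} \approx 7.2972 \cdot 10^{11}$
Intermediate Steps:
$F{\left(E,R \right)} = 0$
$D{\left(J,K \right)} = 9 J^{3}$ ($D{\left(J,K \right)} = 9 J J J = 9 J^{2} J = 9 J^{3}$)
$\left(\frac{1}{m{\left(25 \right)} + F{\left(110,43 \right)}} - -14381\right) \left(-15921 + D{\left(178,185 \right)}\right) = \left(\frac{1}{-30 + 0} - -14381\right) \left(-15921 + 9 \cdot 178^{3}\right) = \left(\frac{1}{-30} + 14381\right) \left(-15921 + 9 \cdot 5639752\right) = \left(- \frac{1}{30} + 14381\right) \left(-15921 + 50757768\right) = \frac{431429}{30} \cdot 50741847 = \frac{7297168103121}{10}$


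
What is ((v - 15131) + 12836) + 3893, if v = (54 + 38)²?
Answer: 10062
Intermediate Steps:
v = 8464 (v = 92² = 8464)
((v - 15131) + 12836) + 3893 = ((8464 - 15131) + 12836) + 3893 = (-6667 + 12836) + 3893 = 6169 + 3893 = 10062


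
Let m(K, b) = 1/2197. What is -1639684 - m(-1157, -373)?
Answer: -3602385749/2197 ≈ -1.6397e+6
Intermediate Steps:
m(K, b) = 1/2197
-1639684 - m(-1157, -373) = -1639684 - 1*1/2197 = -1639684 - 1/2197 = -3602385749/2197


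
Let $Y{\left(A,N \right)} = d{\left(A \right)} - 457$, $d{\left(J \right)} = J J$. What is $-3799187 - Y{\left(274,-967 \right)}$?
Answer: $-3873806$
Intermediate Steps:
$d{\left(J \right)} = J^{2}$
$Y{\left(A,N \right)} = -457 + A^{2}$ ($Y{\left(A,N \right)} = A^{2} - 457 = -457 + A^{2}$)
$-3799187 - Y{\left(274,-967 \right)} = -3799187 - \left(-457 + 274^{2}\right) = -3799187 - \left(-457 + 75076\right) = -3799187 - 74619 = -3873806$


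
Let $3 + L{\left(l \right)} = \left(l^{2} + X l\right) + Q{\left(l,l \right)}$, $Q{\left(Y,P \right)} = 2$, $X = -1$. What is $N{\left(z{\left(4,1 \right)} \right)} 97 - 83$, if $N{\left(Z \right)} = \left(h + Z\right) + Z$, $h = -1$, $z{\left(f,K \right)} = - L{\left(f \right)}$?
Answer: $-2314$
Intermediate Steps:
$L{\left(l \right)} = -1 + l^{2} - l$ ($L{\left(l \right)} = -3 + \left(\left(l^{2} - l\right) + 2\right) = -3 + \left(2 + l^{2} - l\right) = -1 + l^{2} - l$)
$z{\left(f,K \right)} = 1 + f - f^{2}$ ($z{\left(f,K \right)} = - (-1 + f^{2} - f) = 1 + f - f^{2}$)
$N{\left(Z \right)} = -1 + 2 Z$ ($N{\left(Z \right)} = \left(-1 + Z\right) + Z = -1 + 2 Z$)
$N{\left(z{\left(4,1 \right)} \right)} 97 - 83 = \left(-1 + 2 \left(1 + 4 - 4^{2}\right)\right) 97 - 83 = \left(-1 + 2 \left(1 + 4 - 16\right)\right) 97 - 83 = \left(-1 + 2 \left(-11\right)\right) 97 - 83 = \left(-1 - 22\right) 97 - 83 = \left(-23\right) 97 - 83 = -2231 - 83 = -2314$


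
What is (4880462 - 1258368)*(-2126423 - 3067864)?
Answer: -18814195776978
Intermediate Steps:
(4880462 - 1258368)*(-2126423 - 3067864) = 3622094*(-5194287) = -18814195776978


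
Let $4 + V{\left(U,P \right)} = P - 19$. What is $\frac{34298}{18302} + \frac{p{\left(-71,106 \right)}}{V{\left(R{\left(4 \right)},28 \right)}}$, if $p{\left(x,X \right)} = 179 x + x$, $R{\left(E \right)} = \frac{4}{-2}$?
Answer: $- \frac{23372807}{9151} \approx -2554.1$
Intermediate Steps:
$R{\left(E \right)} = -2$ ($R{\left(E \right)} = 4 \left(- \frac{1}{2}\right) = -2$)
$V{\left(U,P \right)} = -23 + P$ ($V{\left(U,P \right)} = -4 + \left(P - 19\right) = -4 + \left(-19 + P\right) = -23 + P$)
$p{\left(x,X \right)} = 180 x$
$\frac{34298}{18302} + \frac{p{\left(-71,106 \right)}}{V{\left(R{\left(4 \right)},28 \right)}} = \frac{34298}{18302} + \frac{180 \left(-71\right)}{-23 + 28} = 34298 \cdot \frac{1}{18302} - \frac{12780}{5} = \frac{17149}{9151} - 2556 = - \frac{23372807}{9151}$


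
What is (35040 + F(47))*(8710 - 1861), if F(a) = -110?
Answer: 239235570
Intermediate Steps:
(35040 + F(47))*(8710 - 1861) = (35040 - 110)*(8710 - 1861) = 34930*6849 = 239235570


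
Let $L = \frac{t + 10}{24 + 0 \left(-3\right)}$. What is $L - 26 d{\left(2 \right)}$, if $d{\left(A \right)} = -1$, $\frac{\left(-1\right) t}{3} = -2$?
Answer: $\frac{80}{3} \approx 26.667$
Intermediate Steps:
$t = 6$ ($t = \left(-3\right) \left(-2\right) = 6$)
$L = \frac{2}{3}$ ($L = \frac{6 + 10}{24 + 0 \left(-3\right)} = \frac{16}{24 + 0} = \frac{16}{24} = 16 \cdot \frac{1}{24} = \frac{2}{3} \approx 0.66667$)
$L - 26 d{\left(2 \right)} = \frac{2}{3} - -26 = \frac{2}{3} + 26 = \frac{80}{3}$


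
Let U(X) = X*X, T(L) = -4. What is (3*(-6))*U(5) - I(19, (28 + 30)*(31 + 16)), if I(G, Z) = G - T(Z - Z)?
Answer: -473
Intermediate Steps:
U(X) = X²
I(G, Z) = 4 + G (I(G, Z) = G - 1*(-4) = G + 4 = 4 + G)
(3*(-6))*U(5) - I(19, (28 + 30)*(31 + 16)) = (3*(-6))*5² - (4 + 19) = -18*25 - 1*23 = -450 - 23 = -473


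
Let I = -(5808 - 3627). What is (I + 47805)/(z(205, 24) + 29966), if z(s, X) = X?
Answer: 22812/14995 ≈ 1.5213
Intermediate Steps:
I = -2181 (I = -1*2181 = -2181)
(I + 47805)/(z(205, 24) + 29966) = (-2181 + 47805)/(24 + 29966) = 45624/29990 = 45624*(1/29990) = 22812/14995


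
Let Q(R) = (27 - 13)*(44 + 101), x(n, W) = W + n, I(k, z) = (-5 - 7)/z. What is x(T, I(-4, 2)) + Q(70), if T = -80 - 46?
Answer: 1898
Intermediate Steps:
T = -126
I(k, z) = -12/z
Q(R) = 2030 (Q(R) = 14*145 = 2030)
x(T, I(-4, 2)) + Q(70) = (-12/2 - 126) + 2030 = (-12*½ - 126) + 2030 = (-6 - 126) + 2030 = -132 + 2030 = 1898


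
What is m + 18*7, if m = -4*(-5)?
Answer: 146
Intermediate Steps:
m = 20
m + 18*7 = 20 + 18*7 = 20 + 126 = 146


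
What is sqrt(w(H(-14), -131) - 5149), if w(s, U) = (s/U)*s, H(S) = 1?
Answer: 2*I*sqrt(22090530)/131 ≈ 71.757*I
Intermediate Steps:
w(s, U) = s**2/U
sqrt(w(H(-14), -131) - 5149) = sqrt(1**2/(-131) - 5149) = sqrt(-1/131*1 - 5149) = sqrt(-1/131 - 5149) = sqrt(-674520/131) = 2*I*sqrt(22090530)/131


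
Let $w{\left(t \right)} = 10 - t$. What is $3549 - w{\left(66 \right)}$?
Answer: $3605$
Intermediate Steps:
$3549 - w{\left(66 \right)} = 3549 - \left(10 - 66\right) = 3549 - -56 = 3549 + 56 = 3605$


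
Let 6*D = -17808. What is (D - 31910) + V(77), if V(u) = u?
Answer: -34801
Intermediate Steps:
D = -2968 (D = (⅙)*(-17808) = -2968)
(D - 31910) + V(77) = (-2968 - 31910) + 77 = -34878 + 77 = -34801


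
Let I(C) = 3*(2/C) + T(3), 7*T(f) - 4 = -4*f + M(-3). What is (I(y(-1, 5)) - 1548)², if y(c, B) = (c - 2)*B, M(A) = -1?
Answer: 2941869121/1225 ≈ 2.4015e+6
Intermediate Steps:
T(f) = 3/7 - 4*f/7 (T(f) = 4/7 + (-4*f - 1)/7 = 4/7 + (-1 - 4*f)/7 = 4/7 + (-⅐ - 4*f/7) = 3/7 - 4*f/7)
y(c, B) = B*(-2 + c) (y(c, B) = (-2 + c)*B = B*(-2 + c))
I(C) = -9/7 + 6/C (I(C) = 3*(2/C) + (3/7 - 4/7*3) = 6/C + (3/7 - 12/7) = 6/C - 9/7 = -9/7 + 6/C)
(I(y(-1, 5)) - 1548)² = ((-9/7 + 6/((5*(-2 - 1)))) - 1548)² = ((-9/7 + 6/((5*(-3)))) - 1548)² = ((-9/7 + 6/(-15)) - 1548)² = ((-9/7 + 6*(-1/15)) - 1548)² = ((-9/7 - ⅖) - 1548)² = (-59/35 - 1548)² = (-54239/35)² = 2941869121/1225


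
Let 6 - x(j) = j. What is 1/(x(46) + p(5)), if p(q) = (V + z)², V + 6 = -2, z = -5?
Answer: 1/129 ≈ 0.0077519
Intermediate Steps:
x(j) = 6 - j
V = -8 (V = -6 - 2 = -8)
p(q) = 169 (p(q) = (-8 - 5)² = (-13)² = 169)
1/(x(46) + p(5)) = 1/((6 - 1*46) + 169) = 1/((6 - 46) + 169) = 1/(-40 + 169) = 1/129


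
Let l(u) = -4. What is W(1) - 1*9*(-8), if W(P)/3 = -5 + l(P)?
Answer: 45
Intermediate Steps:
W(P) = -27 (W(P) = 3*(-5 - 4) = 3*(-9) = -27)
W(1) - 1*9*(-8) = -27 - 1*9*(-8) = -27 - 9*(-8) = -27 + 72 = 45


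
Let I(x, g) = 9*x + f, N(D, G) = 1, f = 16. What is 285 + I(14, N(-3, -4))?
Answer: 427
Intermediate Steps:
I(x, g) = 16 + 9*x (I(x, g) = 9*x + 16 = 16 + 9*x)
285 + I(14, N(-3, -4)) = 285 + (16 + 9*14) = 285 + (16 + 126) = 285 + 142 = 427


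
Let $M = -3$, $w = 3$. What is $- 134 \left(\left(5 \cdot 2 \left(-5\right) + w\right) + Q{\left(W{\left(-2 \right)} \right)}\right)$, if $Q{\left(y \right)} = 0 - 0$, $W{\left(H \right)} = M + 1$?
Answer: $6298$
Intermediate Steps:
$W{\left(H \right)} = -2$ ($W{\left(H \right)} = -3 + 1 = -2$)
$Q{\left(y \right)} = 0$ ($Q{\left(y \right)} = 0 + 0 = 0$)
$- 134 \left(\left(5 \cdot 2 \left(-5\right) + w\right) + Q{\left(W{\left(-2 \right)} \right)}\right) = - 134 \left(\left(5 \cdot 2 \left(-5\right) + 3\right) + 0\right) = - 134 \left(\left(5 \left(-10\right) + 3\right) + 0\right) = - 134 \left(\left(-50 + 3\right) + 0\right) = - 134 \left(-47 + 0\right) = \left(-134\right) \left(-47\right) = 6298$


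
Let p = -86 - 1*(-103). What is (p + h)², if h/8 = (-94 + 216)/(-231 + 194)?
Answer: 120409/1369 ≈ 87.954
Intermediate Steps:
p = 17 (p = -86 + 103 = 17)
h = -976/37 (h = 8*((-94 + 216)/(-231 + 194)) = 8*(122/(-37)) = 8*(122*(-1/37)) = 8*(-122/37) = -976/37 ≈ -26.378)
(p + h)² = (17 - 976/37)² = (-347/37)² = 120409/1369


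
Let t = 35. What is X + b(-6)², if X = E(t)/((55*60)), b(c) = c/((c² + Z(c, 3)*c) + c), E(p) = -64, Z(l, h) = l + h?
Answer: -199/52800 ≈ -0.0037689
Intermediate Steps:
Z(l, h) = h + l
b(c) = c/(c + c² + c*(3 + c)) (b(c) = c/((c² + (3 + c)*c) + c) = c/((c² + c*(3 + c)) + c) = c/(c + c² + c*(3 + c)))
X = -16/825 (X = -64/(55*60) = -64/3300 = -64*1/3300 = -16/825 ≈ -0.019394)
X + b(-6)² = -16/825 + (1/(2*(2 - 6)))² = -16/825 + ((½)/(-4))² = -16/825 + ((½)*(-¼))² = -16/825 + (-⅛)² = -16/825 + 1/64 = -199/52800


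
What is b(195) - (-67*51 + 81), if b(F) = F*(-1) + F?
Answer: 3336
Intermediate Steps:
b(F) = 0 (b(F) = -F + F = 0)
b(195) - (-67*51 + 81) = 0 - (-67*51 + 81) = 0 - (-3417 + 81) = 0 - 1*(-3336) = 0 + 3336 = 3336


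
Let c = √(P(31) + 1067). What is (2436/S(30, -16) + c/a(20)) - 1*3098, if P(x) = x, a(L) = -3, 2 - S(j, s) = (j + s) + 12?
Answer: -6399/2 - √122 ≈ -3210.5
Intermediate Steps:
S(j, s) = -10 - j - s (S(j, s) = 2 - ((j + s) + 12) = 2 - (12 + j + s) = 2 + (-12 - j - s) = -10 - j - s)
c = 3*√122 (c = √(31 + 1067) = √1098 = 3*√122 ≈ 33.136)
(2436/S(30, -16) + c/a(20)) - 1*3098 = (2436/(-10 - 1*30 - 1*(-16)) + (3*√122)/(-3)) - 1*3098 = (2436/(-10 - 30 + 16) + (3*√122)*(-⅓)) - 3098 = (2436/(-24) - √122) - 3098 = (2436*(-1/24) - √122) - 3098 = (-203/2 - √122) - 3098 = -6399/2 - √122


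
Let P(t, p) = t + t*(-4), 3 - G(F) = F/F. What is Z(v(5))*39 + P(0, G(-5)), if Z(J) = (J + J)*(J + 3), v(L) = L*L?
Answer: 54600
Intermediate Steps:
G(F) = 2 (G(F) = 3 - F/F = 3 - 1*1 = 3 - 1 = 2)
P(t, p) = -3*t (P(t, p) = t - 4*t = -3*t)
v(L) = L²
Z(J) = 2*J*(3 + J) (Z(J) = (2*J)*(3 + J) = 2*J*(3 + J))
Z(v(5))*39 + P(0, G(-5)) = (2*5²*(3 + 5²))*39 - 3*0 = (2*25*(3 + 25))*39 + 0 = (2*25*28)*39 + 0 = 1400*39 + 0 = 54600 + 0 = 54600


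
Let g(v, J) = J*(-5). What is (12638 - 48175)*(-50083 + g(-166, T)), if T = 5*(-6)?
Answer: 1774469021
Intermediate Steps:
T = -30
g(v, J) = -5*J
(12638 - 48175)*(-50083 + g(-166, T)) = (12638 - 48175)*(-50083 - 5*(-30)) = -35537*(-50083 + 150) = -35537*(-49933) = 1774469021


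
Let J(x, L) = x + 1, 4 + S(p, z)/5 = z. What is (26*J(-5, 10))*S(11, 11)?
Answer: -3640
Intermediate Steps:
S(p, z) = -20 + 5*z
J(x, L) = 1 + x
(26*J(-5, 10))*S(11, 11) = (26*(1 - 5))*(-20 + 5*11) = (26*(-4))*(-20 + 55) = -104*35 = -3640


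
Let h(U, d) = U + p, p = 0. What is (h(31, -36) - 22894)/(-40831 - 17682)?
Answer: 22863/58513 ≈ 0.39073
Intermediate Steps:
h(U, d) = U (h(U, d) = U + 0 = U)
(h(31, -36) - 22894)/(-40831 - 17682) = (31 - 22894)/(-40831 - 17682) = -22863/(-58513) = -22863*(-1/58513) = 22863/58513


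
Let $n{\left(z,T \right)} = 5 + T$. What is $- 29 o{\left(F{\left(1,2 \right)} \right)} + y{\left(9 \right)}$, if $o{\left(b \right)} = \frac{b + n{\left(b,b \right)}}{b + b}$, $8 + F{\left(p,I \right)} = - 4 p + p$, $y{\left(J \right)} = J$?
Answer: $- \frac{295}{22} \approx -13.409$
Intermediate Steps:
$F{\left(p,I \right)} = -8 - 3 p$ ($F{\left(p,I \right)} = -8 + \left(- 4 p + p\right) = -8 - 3 p$)
$o{\left(b \right)} = \frac{5 + 2 b}{2 b}$ ($o{\left(b \right)} = \frac{b + \left(5 + b\right)}{b + b} = \frac{5 + 2 b}{2 b}$)
$- 29 o{\left(F{\left(1,2 \right)} \right)} + y{\left(9 \right)} = - 29 \frac{\frac{5}{2} - 11}{-8 - 3} + 9 = - 29 \frac{\frac{5}{2} - 11}{-11} + 9 = - 29 \left(\left(- \frac{1}{11}\right) \left(- \frac{17}{2}\right)\right) + 9 = \left(-29\right) \frac{17}{22} + 9 = - \frac{493}{22} + 9 = - \frac{295}{22}$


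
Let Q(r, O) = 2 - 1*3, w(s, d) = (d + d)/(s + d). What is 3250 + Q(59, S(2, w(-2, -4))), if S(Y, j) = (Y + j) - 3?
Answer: 3249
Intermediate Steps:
w(s, d) = 2*d/(d + s) (w(s, d) = (2*d)/(d + s) = 2*d/(d + s))
S(Y, j) = -3 + Y + j
Q(r, O) = -1 (Q(r, O) = 2 - 3 = -1)
3250 + Q(59, S(2, w(-2, -4))) = 3250 - 1 = 3249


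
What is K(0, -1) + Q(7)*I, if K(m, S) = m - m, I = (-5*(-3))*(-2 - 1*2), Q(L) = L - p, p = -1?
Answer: -480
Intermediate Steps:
Q(L) = 1 + L (Q(L) = L - 1*(-1) = L + 1 = 1 + L)
I = -60 (I = 15*(-2 - 2) = 15*(-4) = -60)
K(m, S) = 0
K(0, -1) + Q(7)*I = 0 + (1 + 7)*(-60) = 0 + 8*(-60) = 0 - 480 = -480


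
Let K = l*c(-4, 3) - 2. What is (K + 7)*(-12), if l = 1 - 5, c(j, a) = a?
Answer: 84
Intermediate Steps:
l = -4
K = -14 (K = -4*3 - 2 = -12 - 2 = -14)
(K + 7)*(-12) = (-14 + 7)*(-12) = -7*(-12) = 84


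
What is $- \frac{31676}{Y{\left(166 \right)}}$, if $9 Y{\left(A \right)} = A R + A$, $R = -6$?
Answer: $\frac{142542}{415} \approx 343.47$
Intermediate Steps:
$Y{\left(A \right)} = - \frac{5 A}{9}$ ($Y{\left(A \right)} = \frac{A \left(-6\right) + A}{9} = \frac{- 6 A + A}{9} = \frac{\left(-5\right) A}{9} = - \frac{5 A}{9}$)
$- \frac{31676}{Y{\left(166 \right)}} = - \frac{31676}{\left(- \frac{5}{9}\right) 166} = - \frac{31676}{- \frac{830}{9}} = \left(-31676\right) \left(- \frac{9}{830}\right) = \frac{142542}{415}$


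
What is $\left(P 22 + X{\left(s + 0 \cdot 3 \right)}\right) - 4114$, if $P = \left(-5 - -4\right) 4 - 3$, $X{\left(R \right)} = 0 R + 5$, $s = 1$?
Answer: $-4263$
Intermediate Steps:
$X{\left(R \right)} = 5$ ($X{\left(R \right)} = 0 + 5 = 5$)
$P = -7$ ($P = \left(-5 + 4\right) 4 - 3 = \left(-1\right) 4 - 3 = -4 - 3 = -7$)
$\left(P 22 + X{\left(s + 0 \cdot 3 \right)}\right) - 4114 = \left(\left(-7\right) 22 + 5\right) - 4114 = \left(-154 + 5\right) - 4114 = -149 - 4114 = -4263$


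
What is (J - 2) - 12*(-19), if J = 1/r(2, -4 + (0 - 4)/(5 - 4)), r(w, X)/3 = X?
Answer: 5423/24 ≈ 225.96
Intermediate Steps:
r(w, X) = 3*X
J = -1/24 (J = 1/(3*(-4 + (0 - 4)/(5 - 4))) = 1/(3*(-4 - 4/1)) = 1/(3*(-4 - 4*1)) = 1/(3*(-4 - 4)) = 1/(3*(-8)) = 1/(-24) = -1/24 ≈ -0.041667)
(J - 2) - 12*(-19) = (-1/24 - 2) - 12*(-19) = -49/24 + 228 = 5423/24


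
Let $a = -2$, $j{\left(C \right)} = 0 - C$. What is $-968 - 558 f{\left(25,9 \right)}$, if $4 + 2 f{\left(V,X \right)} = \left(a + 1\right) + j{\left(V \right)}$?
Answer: $7402$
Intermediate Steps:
$j{\left(C \right)} = - C$
$f{\left(V,X \right)} = - \frac{5}{2} - \frac{V}{2}$ ($f{\left(V,X \right)} = -2 + \frac{\left(-2 + 1\right) - V}{2} = -2 + \frac{-1 - V}{2} = -2 - \left(\frac{1}{2} + \frac{V}{2}\right) = - \frac{5}{2} - \frac{V}{2}$)
$-968 - 558 f{\left(25,9 \right)} = -968 - 558 \left(- \frac{5}{2} - \frac{25}{2}\right) = -968 - -8370 = -968 + 8370 = 7402$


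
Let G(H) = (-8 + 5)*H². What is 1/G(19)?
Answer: -1/1083 ≈ -0.00092336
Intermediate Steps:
G(H) = -3*H²
1/G(19) = 1/(-3*19²) = 1/(-3*361) = 1/(-1083) = -1/1083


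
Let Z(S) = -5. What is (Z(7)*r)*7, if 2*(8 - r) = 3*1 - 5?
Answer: -315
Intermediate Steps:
r = 9 (r = 8 - (3*1 - 5)/2 = 8 - (3 - 5)/2 = 8 - 1/2*(-2) = 8 + 1 = 9)
(Z(7)*r)*7 = -5*9*7 = -45*7 = -315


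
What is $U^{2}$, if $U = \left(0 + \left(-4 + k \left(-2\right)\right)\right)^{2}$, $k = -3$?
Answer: $16$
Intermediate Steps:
$U = 4$ ($U = \left(0 - -2\right)^{2} = \left(0 + \left(-4 + 6\right)\right)^{2} = \left(0 + 2\right)^{2} = 2^{2} = 4$)
$U^{2} = 4^{2} = 16$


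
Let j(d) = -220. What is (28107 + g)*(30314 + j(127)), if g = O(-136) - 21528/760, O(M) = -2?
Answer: 80269244696/95 ≈ 8.4494e+8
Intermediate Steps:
g = -2881/95 (g = -2 - 21528/760 = -2 - 1*2691/95 = -2 - 2691/95 = -2881/95 ≈ -30.326)
(28107 + g)*(30314 + j(127)) = (28107 - 2881/95)*(30314 - 220) = (2667284/95)*30094 = 80269244696/95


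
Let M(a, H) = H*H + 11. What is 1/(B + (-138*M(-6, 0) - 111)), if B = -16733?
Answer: -1/18362 ≈ -5.4460e-5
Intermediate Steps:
M(a, H) = 11 + H² (M(a, H) = H² + 11 = 11 + H²)
1/(B + (-138*M(-6, 0) - 111)) = 1/(-16733 + (-138*(11 + 0²) - 111)) = 1/(-16733 + (-138*(11 + 0) - 111)) = 1/(-16733 + (-138*11 - 111)) = 1/(-16733 + (-1518 - 111)) = 1/(-16733 - 1629) = 1/(-18362) = -1/18362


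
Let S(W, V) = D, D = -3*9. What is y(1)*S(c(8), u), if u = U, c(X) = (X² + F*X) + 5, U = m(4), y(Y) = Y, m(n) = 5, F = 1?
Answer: -27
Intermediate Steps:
U = 5
c(X) = 5 + X + X² (c(X) = (X² + 1*X) + 5 = (X² + X) + 5 = (X + X²) + 5 = 5 + X + X²)
u = 5
D = -27
S(W, V) = -27
y(1)*S(c(8), u) = 1*(-27) = -27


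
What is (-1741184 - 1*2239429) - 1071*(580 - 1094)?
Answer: -3430119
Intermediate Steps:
(-1741184 - 1*2239429) - 1071*(580 - 1094) = (-1741184 - 2239429) - 1071*(-514) = -3980613 + 550494 = -3430119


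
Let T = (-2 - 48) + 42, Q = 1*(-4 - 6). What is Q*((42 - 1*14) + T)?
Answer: -200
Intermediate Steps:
Q = -10 (Q = 1*(-10) = -10)
T = -8 (T = -50 + 42 = -8)
Q*((42 - 1*14) + T) = -10*((42 - 1*14) - 8) = -10*((42 - 14) - 8) = -10*(28 - 8) = -10*20 = -200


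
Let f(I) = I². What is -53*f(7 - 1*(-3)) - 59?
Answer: -5359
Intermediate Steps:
-53*f(7 - 1*(-3)) - 59 = -53*(7 - 1*(-3))² - 59 = -53*(7 + 3)² - 59 = -53*10² - 59 = -53*100 - 59 = -5300 - 59 = -5359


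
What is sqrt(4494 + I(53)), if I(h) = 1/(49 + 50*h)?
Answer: sqrt(32736999593)/2699 ≈ 67.037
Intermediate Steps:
sqrt(4494 + I(53)) = sqrt(4494 + 1/(49 + 50*53)) = sqrt(4494 + 1/(49 + 2650)) = sqrt(4494 + 1/2699) = sqrt(12129307/2699) = sqrt(32736999593)/2699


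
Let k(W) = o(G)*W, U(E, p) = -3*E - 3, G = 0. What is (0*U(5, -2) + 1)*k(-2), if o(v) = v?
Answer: 0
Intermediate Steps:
U(E, p) = -3 - 3*E
k(W) = 0 (k(W) = 0*W = 0)
(0*U(5, -2) + 1)*k(-2) = (0*(-3 - 3*5) + 1)*0 = (0*(-3 - 15) + 1)*0 = (0*(-18) + 1)*0 = (0 + 1)*0 = 1*0 = 0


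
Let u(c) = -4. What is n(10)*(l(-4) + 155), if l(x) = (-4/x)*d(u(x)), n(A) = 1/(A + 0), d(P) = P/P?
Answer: 78/5 ≈ 15.600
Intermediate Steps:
d(P) = 1
n(A) = 1/A
l(x) = -4/x (l(x) = -4/x*1 = -4/x)
n(10)*(l(-4) + 155) = (-4/(-4) + 155)/10 = (-4*(-¼) + 155)/10 = (1 + 155)/10 = (⅒)*156 = 78/5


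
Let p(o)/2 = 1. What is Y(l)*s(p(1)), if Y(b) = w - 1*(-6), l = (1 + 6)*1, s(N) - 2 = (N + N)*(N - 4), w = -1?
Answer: -30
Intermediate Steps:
p(o) = 2 (p(o) = 2*1 = 2)
s(N) = 2 + 2*N*(-4 + N) (s(N) = 2 + (N + N)*(N - 4) = 2 + (2*N)*(-4 + N) = 2 + 2*N*(-4 + N))
l = 7 (l = 7*1 = 7)
Y(b) = 5 (Y(b) = -1 - 1*(-6) = -1 + 6 = 5)
Y(l)*s(p(1)) = 5*(2 - 8*2 + 2*2**2) = 5*(2 - 16 + 2*4) = 5*(2 - 16 + 8) = 5*(-6) = -30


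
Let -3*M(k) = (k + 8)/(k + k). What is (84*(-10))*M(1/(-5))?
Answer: -5460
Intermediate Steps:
M(k) = -(8 + k)/(6*k) (M(k) = -(k + 8)/(3*(k + k)) = -(8 + k)/(3*(2*k)) = -(8 + k)*1/(2*k)/3 = -(8 + k)/(6*k))
(84*(-10))*M(1/(-5)) = (84*(-10))*((-8 - 1/(-5))/(6*(1/(-5)))) = -140*(-8 - 1*(-1/5))/(-1/5) = -140*(-5)*(-8 + 1/5) = -140*(-5)*(-39)/5 = -840*13/2 = -5460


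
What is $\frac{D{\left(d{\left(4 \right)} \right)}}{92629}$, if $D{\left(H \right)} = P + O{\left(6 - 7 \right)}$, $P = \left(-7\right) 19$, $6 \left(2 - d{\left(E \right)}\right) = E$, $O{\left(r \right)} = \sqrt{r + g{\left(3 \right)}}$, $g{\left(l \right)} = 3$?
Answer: $- \frac{133}{92629} + \frac{\sqrt{2}}{92629} \approx -0.0014206$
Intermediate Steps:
$O{\left(r \right)} = \sqrt{3 + r}$ ($O{\left(r \right)} = \sqrt{r + 3} = \sqrt{3 + r}$)
$d{\left(E \right)} = 2 - \frac{E}{6}$
$P = -133$
$D{\left(H \right)} = -133 + \sqrt{2}$ ($D{\left(H \right)} = -133 + \sqrt{3 + \left(6 - 7\right)} = -133 + \sqrt{3 - 1} = -133 + \sqrt{2}$)
$\frac{D{\left(d{\left(4 \right)} \right)}}{92629} = \frac{-133 + \sqrt{2}}{92629} = \left(-133 + \sqrt{2}\right) \frac{1}{92629} = - \frac{133}{92629} + \frac{\sqrt{2}}{92629}$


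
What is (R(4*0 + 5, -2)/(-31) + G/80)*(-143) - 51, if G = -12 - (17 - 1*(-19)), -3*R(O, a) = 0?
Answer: 174/5 ≈ 34.800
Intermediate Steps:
R(O, a) = 0 (R(O, a) = -1/3*0 = 0)
G = -48 (G = -12 - (17 + 19) = -12 - 1*36 = -12 - 36 = -48)
(R(4*0 + 5, -2)/(-31) + G/80)*(-143) - 51 = (0/(-31) - 48/80)*(-143) - 51 = (0*(-1/31) - 48*1/80)*(-143) - 51 = (0 - 3/5)*(-143) - 51 = -3/5*(-143) - 51 = 429/5 - 51 = 174/5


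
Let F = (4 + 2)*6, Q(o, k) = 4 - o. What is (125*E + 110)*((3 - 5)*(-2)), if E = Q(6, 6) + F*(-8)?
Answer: -144560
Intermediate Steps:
F = 36 (F = 6*6 = 36)
E = -290 (E = (4 - 1*6) + 36*(-8) = (4 - 6) - 288 = -2 - 288 = -290)
(125*E + 110)*((3 - 5)*(-2)) = (125*(-290) + 110)*((3 - 5)*(-2)) = (-36250 + 110)*(-2*(-2)) = -36140*4 = -144560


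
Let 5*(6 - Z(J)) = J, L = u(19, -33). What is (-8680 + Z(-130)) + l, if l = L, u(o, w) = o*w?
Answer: -9275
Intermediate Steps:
L = -627 (L = 19*(-33) = -627)
Z(J) = 6 - J/5
l = -627
(-8680 + Z(-130)) + l = (-8680 + (6 - ⅕*(-130))) - 627 = (-8680 + (6 + 26)) - 627 = (-8680 + 32) - 627 = -8648 - 627 = -9275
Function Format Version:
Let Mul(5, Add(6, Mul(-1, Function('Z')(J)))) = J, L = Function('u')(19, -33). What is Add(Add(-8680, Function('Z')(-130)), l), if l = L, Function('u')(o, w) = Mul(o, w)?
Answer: -9275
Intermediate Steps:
L = -627 (L = Mul(19, -33) = -627)
Function('Z')(J) = Add(6, Mul(Rational(-1, 5), J))
l = -627
Add(Add(-8680, Function('Z')(-130)), l) = Add(Add(-8680, Add(6, Mul(Rational(-1, 5), -130))), -627) = Add(Add(-8680, Add(6, 26)), -627) = Add(Add(-8680, 32), -627) = Add(-8648, -627) = -9275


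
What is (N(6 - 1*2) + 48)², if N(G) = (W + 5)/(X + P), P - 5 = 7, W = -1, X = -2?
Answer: 58564/25 ≈ 2342.6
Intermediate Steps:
P = 12 (P = 5 + 7 = 12)
N(G) = ⅖ (N(G) = (-1 + 5)/(-2 + 12) = 4/10 = 4*(⅒) = ⅖)
(N(6 - 1*2) + 48)² = (⅖ + 48)² = (242/5)² = 58564/25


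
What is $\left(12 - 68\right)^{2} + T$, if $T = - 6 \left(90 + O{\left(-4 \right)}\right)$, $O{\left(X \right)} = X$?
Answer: $2620$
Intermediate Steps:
$T = -516$ ($T = - 6 \left(90 - 4\right) = \left(-6\right) 86 = -516$)
$\left(12 - 68\right)^{2} + T = \left(12 - 68\right)^{2} - 516 = \left(-56\right)^{2} - 516 = 3136 - 516 = 2620$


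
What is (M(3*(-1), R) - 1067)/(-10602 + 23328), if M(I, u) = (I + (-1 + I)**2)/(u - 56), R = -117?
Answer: -13186/157257 ≈ -0.083850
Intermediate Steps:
M(I, u) = (I + (-1 + I)**2)/(-56 + u)
(M(3*(-1), R) - 1067)/(-10602 + 23328) = ((3*(-1) + (-1 + 3*(-1))**2)/(-56 - 117) - 1067)/(-10602 + 23328) = ((-3 + (-1 - 3)**2)/(-173) - 1067)/12726 = (-(-3 + (-4)**2)/173 - 1067)*(1/12726) = (-(-3 + 16)/173 - 1067)*(1/12726) = (-1/173*13 - 1067)*(1/12726) = (-13/173 - 1067)*(1/12726) = -184604/173*1/12726 = -13186/157257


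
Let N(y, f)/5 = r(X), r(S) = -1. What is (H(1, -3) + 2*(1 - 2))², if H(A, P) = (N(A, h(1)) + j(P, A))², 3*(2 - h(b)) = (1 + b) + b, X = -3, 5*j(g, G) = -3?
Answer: 538756/625 ≈ 862.01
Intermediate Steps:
j(g, G) = -⅗ (j(g, G) = (⅕)*(-3) = -⅗)
h(b) = 5/3 - 2*b/3 (h(b) = 2 - ((1 + b) + b)/3 = 2 - (1 + 2*b)/3 = 2 + (-⅓ - 2*b/3) = 5/3 - 2*b/3)
N(y, f) = -5 (N(y, f) = 5*(-1) = -5)
H(A, P) = 784/25 (H(A, P) = (-5 - ⅗)² = (-28/5)² = 784/25)
(H(1, -3) + 2*(1 - 2))² = (784/25 + 2*(1 - 2))² = (784/25 + 2*(-1))² = (784/25 - 2)² = (734/25)² = 538756/625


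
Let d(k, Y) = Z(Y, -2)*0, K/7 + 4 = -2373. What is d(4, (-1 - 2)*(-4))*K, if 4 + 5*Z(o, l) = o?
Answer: 0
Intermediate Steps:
Z(o, l) = -⅘ + o/5
K = -16639 (K = -28 + 7*(-2373) = -28 - 16611 = -16639)
d(k, Y) = 0 (d(k, Y) = (-⅘ + Y/5)*0 = 0)
d(4, (-1 - 2)*(-4))*K = 0*(-16639) = 0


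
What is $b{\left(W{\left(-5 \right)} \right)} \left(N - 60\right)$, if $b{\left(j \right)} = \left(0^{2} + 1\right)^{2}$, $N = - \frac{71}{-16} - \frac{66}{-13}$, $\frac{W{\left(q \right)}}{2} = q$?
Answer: $- \frac{10501}{208} \approx -50.486$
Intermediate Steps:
$W{\left(q \right)} = 2 q$
$N = \frac{1979}{208}$ ($N = \left(-71\right) \left(- \frac{1}{16}\right) - - \frac{66}{13} = \frac{71}{16} + \frac{66}{13} = \frac{1979}{208} \approx 9.5144$)
$b{\left(j \right)} = 1$ ($b{\left(j \right)} = \left(0 + 1\right)^{2} = 1^{2} = 1$)
$b{\left(W{\left(-5 \right)} \right)} \left(N - 60\right) = 1 \left(\frac{1979}{208} - 60\right) = 1 \left(- \frac{10501}{208}\right) = - \frac{10501}{208}$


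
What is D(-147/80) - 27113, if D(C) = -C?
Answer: -2168893/80 ≈ -27111.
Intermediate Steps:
D(-147/80) - 27113 = -(-147)/80 - 27113 = -1*(-147/80) - 27113 = 147/80 - 27113 = -2168893/80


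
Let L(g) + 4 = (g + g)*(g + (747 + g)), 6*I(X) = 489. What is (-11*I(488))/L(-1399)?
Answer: -1793/11477388 ≈ -0.00015622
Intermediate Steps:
I(X) = 163/2 (I(X) = (1/6)*489 = 163/2)
L(g) = -4 + 2*g*(747 + 2*g) (L(g) = -4 + (g + g)*(g + (747 + g)) = -4 + (2*g)*(747 + 2*g) = -4 + 2*g*(747 + 2*g))
(-11*I(488))/L(-1399) = (-11*163/2)/(-4 + 4*(-1399)**2 + 1494*(-1399)) = -1793/(2*(-4 + 4*1957201 - 2090106)) = -1793/(2*(-4 + 7828804 - 2090106)) = -1793/2/5738694 = -1793/2*1/5738694 = -1793/11477388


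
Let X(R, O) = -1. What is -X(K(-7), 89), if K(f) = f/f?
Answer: 1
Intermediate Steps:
K(f) = 1
-X(K(-7), 89) = -1*(-1) = 1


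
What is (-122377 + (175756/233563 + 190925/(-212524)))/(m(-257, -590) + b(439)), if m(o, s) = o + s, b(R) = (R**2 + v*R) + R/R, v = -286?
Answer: -6074525317227155/3292024754298852 ≈ -1.8452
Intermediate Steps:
b(R) = 1 + R**2 - 286*R (b(R) = (R**2 - 286*R) + R/R = (R**2 - 286*R) + 1 = 1 + R**2 - 286*R)
(-122377 + (175756/233563 + 190925/(-212524)))/(m(-257, -590) + b(439)) = (-122377 + (175756/233563 + 190925/(-212524)))/((-257 - 590) + (1 + 439**2 - 286*439)) = (-122377 + (175756*(1/233563) + 190925*(-1/212524)))/(-847 + (1 + 192721 - 125554)) = (-122377 + (175756/233563 - 190925/212524))/(-847 + 67168) = (-122377 - 7240647631/49637743012)/66321 = -6074525317227155/49637743012*1/66321 = -6074525317227155/3292024754298852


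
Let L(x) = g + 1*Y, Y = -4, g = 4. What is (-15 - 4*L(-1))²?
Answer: 225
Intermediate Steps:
L(x) = 0 (L(x) = 4 + 1*(-4) = 4 - 4 = 0)
(-15 - 4*L(-1))² = (-15 - 4*0)² = (-15 + 0)² = (-15)² = 225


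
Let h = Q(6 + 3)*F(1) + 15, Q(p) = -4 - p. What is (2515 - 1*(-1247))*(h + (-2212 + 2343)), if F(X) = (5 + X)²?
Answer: -1211364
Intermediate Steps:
h = -453 (h = (-4 - (6 + 3))*(5 + 1)² + 15 = (-4 - 1*9)*6² + 15 = (-4 - 9)*36 + 15 = -13*36 + 15 = -468 + 15 = -453)
(2515 - 1*(-1247))*(h + (-2212 + 2343)) = (2515 - 1*(-1247))*(-453 + (-2212 + 2343)) = (2515 + 1247)*(-453 + 131) = 3762*(-322) = -1211364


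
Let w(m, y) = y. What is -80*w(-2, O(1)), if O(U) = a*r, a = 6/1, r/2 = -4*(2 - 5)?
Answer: -11520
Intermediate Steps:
r = 24 (r = 2*(-4*(2 - 5)) = 2*(-4*(-3)) = 2*12 = 24)
a = 6 (a = 6*1 = 6)
O(U) = 144 (O(U) = 6*24 = 144)
-80*w(-2, O(1)) = -80*144 = -11520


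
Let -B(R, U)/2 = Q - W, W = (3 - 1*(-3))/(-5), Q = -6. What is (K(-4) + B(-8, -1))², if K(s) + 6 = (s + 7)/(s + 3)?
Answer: 9/25 ≈ 0.36000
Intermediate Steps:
K(s) = -6 + (7 + s)/(3 + s) (K(s) = -6 + (s + 7)/(s + 3) = -6 + (7 + s)/(3 + s))
W = -6/5 (W = (3 + 3)*(-⅕) = 6*(-⅕) = -6/5 ≈ -1.2000)
B(R, U) = 48/5 (B(R, U) = -2*(-6 - 1*(-6/5)) = -2*(-6 + 6/5) = -2*(-24/5) = 48/5)
(K(-4) + B(-8, -1))² = ((-11 - 5*(-4))/(3 - 4) + 48/5)² = ((-11 + 20)/(-1) + 48/5)² = (-1*9 + 48/5)² = (-9 + 48/5)² = (⅗)² = 9/25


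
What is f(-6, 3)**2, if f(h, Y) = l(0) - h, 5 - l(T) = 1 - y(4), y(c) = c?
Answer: 196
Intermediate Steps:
l(T) = 8 (l(T) = 5 - (1 - 1*4) = 5 - (1 - 4) = 5 - 1*(-3) = 5 + 3 = 8)
f(h, Y) = 8 - h
f(-6, 3)**2 = (8 - 1*(-6))**2 = (8 + 6)**2 = 14**2 = 196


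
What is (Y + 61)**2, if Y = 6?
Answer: 4489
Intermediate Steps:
(Y + 61)**2 = (6 + 61)**2 = 67**2 = 4489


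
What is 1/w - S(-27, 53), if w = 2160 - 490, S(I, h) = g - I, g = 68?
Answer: -158649/1670 ≈ -94.999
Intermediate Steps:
S(I, h) = 68 - I
w = 1670
1/w - S(-27, 53) = 1/1670 - (68 - 1*(-27)) = 1/1670 - (68 + 27) = 1/1670 - 1*95 = 1/1670 - 95 = -158649/1670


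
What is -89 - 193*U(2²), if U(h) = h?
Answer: -861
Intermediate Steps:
-89 - 193*U(2²) = -89 - 193*2² = -89 - 193*4 = -89 - 772 = -861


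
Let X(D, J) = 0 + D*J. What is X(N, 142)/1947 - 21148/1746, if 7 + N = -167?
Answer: -14052554/566577 ≈ -24.803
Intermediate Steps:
N = -174 (N = -7 - 167 = -174)
X(D, J) = D*J
X(N, 142)/1947 - 21148/1746 = -174*142/1947 - 21148/1746 = -24708*1/1947 - 21148*1/1746 = -8236/649 - 10574/873 = -14052554/566577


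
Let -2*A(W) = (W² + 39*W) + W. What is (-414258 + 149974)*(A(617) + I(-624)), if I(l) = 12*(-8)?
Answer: 53591641662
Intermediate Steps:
I(l) = -96
A(W) = -20*W - W²/2 (A(W) = -((W² + 39*W) + W)/2 = -(W² + 40*W)/2 = -20*W - W²/2)
(-414258 + 149974)*(A(617) + I(-624)) = (-414258 + 149974)*(-½*617*(40 + 617) - 96) = -264284*(-½*617*657 - 96) = -264284*(-405369/2 - 96) = -264284*(-405561/2) = 53591641662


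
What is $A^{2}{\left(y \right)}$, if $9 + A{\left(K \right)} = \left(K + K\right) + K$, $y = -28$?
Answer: $8649$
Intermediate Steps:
$A{\left(K \right)} = -9 + 3 K$ ($A{\left(K \right)} = -9 + \left(\left(K + K\right) + K\right) = -9 + \left(2 K + K\right) = -9 + 3 K$)
$A^{2}{\left(y \right)} = \left(-9 + 3 \left(-28\right)\right)^{2} = \left(-9 - 84\right)^{2} = \left(-93\right)^{2} = 8649$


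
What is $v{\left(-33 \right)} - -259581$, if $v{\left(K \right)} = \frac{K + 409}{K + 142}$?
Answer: $\frac{28294705}{109} \approx 2.5958 \cdot 10^{5}$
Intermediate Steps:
$v{\left(K \right)} = \frac{409 + K}{142 + K}$
$v{\left(-33 \right)} - -259581 = \frac{409 - 33}{142 - 33} - -259581 = \frac{1}{109} \cdot 376 + 259581 = \frac{376}{109} + 259581 = \frac{28294705}{109}$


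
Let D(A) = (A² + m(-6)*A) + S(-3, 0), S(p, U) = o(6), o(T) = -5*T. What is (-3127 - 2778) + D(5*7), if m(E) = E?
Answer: -4920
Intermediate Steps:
S(p, U) = -30 (S(p, U) = -5*6 = -30)
D(A) = -30 + A² - 6*A (D(A) = (A² - 6*A) - 30 = -30 + A² - 6*A)
(-3127 - 2778) + D(5*7) = (-3127 - 2778) + (-30 + (5*7)² - 30*7) = -5905 + (-30 + 35² - 6*35) = -5905 + (-30 + 1225 - 210) = -5905 + 985 = -4920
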